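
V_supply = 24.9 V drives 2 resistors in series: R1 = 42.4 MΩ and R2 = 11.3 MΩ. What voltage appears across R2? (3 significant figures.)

V ≈ 5.24 V

ΣR = 42.4 + 11.3 = 53.70 MΩ.
Voltage divider: V = V_supply · (11.30 / 53.70) = 24.9 × 0.2104 = 5.240 V.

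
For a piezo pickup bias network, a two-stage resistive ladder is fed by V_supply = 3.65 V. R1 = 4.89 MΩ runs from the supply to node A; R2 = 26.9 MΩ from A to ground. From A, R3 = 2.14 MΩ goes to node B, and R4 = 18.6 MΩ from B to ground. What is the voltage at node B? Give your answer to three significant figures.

V_B ≈ 2.31 V

Node A sees R2 in parallel with the series input of stage 2, R3 + R4 = 20.74 MΩ.
Effective lower resistance at A: R2 ‖ 20.74 = 11.71 MΩ.
First divider: V_A = V_supply · 11.71/(4.89 + 11.71) = 2.575 V.
Then the unloaded second divider: V_B = V_A × R4/(R3+R4) = 2.575 × 0.8968 = 2.309 V.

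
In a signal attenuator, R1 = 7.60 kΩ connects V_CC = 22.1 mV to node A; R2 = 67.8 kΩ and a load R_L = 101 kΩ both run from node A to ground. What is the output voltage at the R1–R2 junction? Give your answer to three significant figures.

V_out ≈ 18.6 mV

First combine the lower leg with the load: R2 ‖ R_L = 40.57 kΩ.
Then V_out = V_CC · R2'/(R1 + R2') = 22.1 × 40.57/48.17 = 18.61 mV.
(Unloaded it would be 19.9 mV; the load pulls it down.)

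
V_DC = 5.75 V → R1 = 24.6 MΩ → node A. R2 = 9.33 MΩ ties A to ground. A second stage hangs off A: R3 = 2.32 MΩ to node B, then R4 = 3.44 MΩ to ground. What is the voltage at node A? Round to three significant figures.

V_A ≈ 0.727 V

The second stage (R3 + R4 = 5.760 MΩ) loads node A in parallel with R2.
R2 ‖ (R3+R4) = 3.561 MΩ.
So V_A = 5.75 × 0.1265 = 0.7272 V.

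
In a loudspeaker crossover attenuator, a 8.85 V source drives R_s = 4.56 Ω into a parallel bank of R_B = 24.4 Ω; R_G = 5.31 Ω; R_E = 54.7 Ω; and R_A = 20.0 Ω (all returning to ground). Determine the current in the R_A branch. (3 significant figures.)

I ≈ 0.188 A

Parallel bank: R_p = 1/(1/24.4 + 1/5.31 + 1/54.7 + 1/20.0) = 3.360 Ω.
Node voltage V_A = V_DC · R_p/(R_s + R_p) = 8.85 × 0.4243 = 3.755 V.
I(R_A) = V_A / R_A = 3.755/20.0 = 0.1877 A.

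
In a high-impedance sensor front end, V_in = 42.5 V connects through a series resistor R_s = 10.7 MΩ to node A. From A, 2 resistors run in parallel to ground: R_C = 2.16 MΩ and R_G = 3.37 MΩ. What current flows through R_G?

I ≈ 1.38 µA

Equivalent of the parallel group: R_p = 1.316 MΩ.
V_A by voltage divider: V_A = 42.5 × 1.316/(10.7 + 1.316) = 4.656 V.
Branch current I = V_A/R_G = 4.656/3.37 = 1.381 µA.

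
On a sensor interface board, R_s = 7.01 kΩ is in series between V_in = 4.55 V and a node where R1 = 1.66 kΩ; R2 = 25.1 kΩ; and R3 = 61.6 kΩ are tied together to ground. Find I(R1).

Equivalent of the parallel group: R_p = 1.519 kΩ.
V_A by voltage divider: V_A = 4.55 × 1.519/(7.01 + 1.519) = 0.8102 V.
Branch current I = V_A/R1 = 0.8102/1.66 = 0.4881 mA.

I ≈ 0.488 mA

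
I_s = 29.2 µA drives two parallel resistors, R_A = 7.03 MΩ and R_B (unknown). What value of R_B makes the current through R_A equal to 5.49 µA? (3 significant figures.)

R_B ≈ 1.63 MΩ

Two-branch current divider: I_A = I_s · R_B/(R_A + R_B).
With f = 0.1880, R_B = R_A · f/(1−f) = 7.03 × 0.2315 = 1.628 MΩ.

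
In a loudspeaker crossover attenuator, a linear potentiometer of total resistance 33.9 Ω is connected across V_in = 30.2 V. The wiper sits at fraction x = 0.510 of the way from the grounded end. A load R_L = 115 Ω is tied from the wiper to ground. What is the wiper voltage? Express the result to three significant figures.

The pot divides into 16.61 Ω above the wiper and 17.29 Ω below.
R_L loads the lower segment: effective lower R = 15.03 Ω.
V_out = 30.2 × 15.03/(16.61 + 15.03) = 14.35 V.

V_out ≈ 14.3 V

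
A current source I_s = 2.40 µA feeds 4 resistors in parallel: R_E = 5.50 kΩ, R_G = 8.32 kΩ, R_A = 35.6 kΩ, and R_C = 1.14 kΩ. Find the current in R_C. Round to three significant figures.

ΣG = 1/5.50 + 1/8.32 + 1/35.6 + 1/1.14 = 1.207.
Current divider: I(R_C) = I_s · G_k/ΣG = 2.40 × (0.8772/1.207) = 2.40 × 0.7266 = 1.744 µA.

I ≈ 1.74 µA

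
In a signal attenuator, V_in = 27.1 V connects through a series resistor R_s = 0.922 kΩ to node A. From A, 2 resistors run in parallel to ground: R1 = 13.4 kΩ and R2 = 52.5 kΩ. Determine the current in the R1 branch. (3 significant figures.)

I ≈ 1.86 mA

Parallel bank: R_p = 1/(1/13.4 + 1/52.5) = 10.68 kΩ.
V_A by voltage divider: V_A = 27.1 × 10.68/(0.922 + 10.68) = 24.95 V.
I(R1) = V_A / R1 = 24.95/13.4 = 1.862 mA.
(Equivalently: I_total = 2.337 mA, then current-divider fraction G_k/ΣG = 0.7967.)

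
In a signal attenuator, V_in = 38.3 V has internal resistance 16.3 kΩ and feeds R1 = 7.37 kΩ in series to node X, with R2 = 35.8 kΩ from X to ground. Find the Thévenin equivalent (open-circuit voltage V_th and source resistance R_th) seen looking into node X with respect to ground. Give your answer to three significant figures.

V_th ≈ 23.1 V, R_th ≈ 14.2 kΩ

R1' = 16.3 + 7.37 = 23.67 kΩ (source resistance + R1).
Open-circuit (no load on X): V_th = V_in · R2/(R1' + R2) = 38.3 × 35.8/(23.67 + 35.8) = 23.06 V.
With V_in suppressed (replaced by a short), R_th = R1' ‖ R2 = (23.67 × 35.8)/(23.67 + 35.8) = 14.25 kΩ.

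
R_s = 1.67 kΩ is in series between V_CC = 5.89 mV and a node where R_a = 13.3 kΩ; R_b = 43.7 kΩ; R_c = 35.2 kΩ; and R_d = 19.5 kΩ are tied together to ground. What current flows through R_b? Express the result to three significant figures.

I ≈ 0.104 µA

Equivalent of the parallel group: R_p = 5.625 kΩ.
V_A by voltage divider: V_A = 5.89 × 5.625/(1.67 + 5.625) = 4.542 mV.
Branch current I = V_A/R_b = 4.542/43.7 = 0.1039 µA.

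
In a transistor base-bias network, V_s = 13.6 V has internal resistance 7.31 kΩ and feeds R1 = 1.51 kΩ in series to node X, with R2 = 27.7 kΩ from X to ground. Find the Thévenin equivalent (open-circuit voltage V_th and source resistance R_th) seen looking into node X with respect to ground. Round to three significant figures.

R1' = 7.31 + 1.51 = 8.820 kΩ (source resistance + R1).
Open-circuit (no load on X): V_th = V_s · R2/(R1' + R2) = 13.6 × 27.7/(8.820 + 27.7) = 10.32 V.
With V_s suppressed (replaced by a short), R_th = R1' ‖ R2 = (8.820 × 27.7)/(8.820 + 27.7) = 6.690 kΩ.

V_th ≈ 10.3 V, R_th ≈ 6.69 kΩ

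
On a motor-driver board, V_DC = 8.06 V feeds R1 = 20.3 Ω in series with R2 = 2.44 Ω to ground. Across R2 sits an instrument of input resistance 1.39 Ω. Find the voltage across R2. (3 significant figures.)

V_out ≈ 0.337 V

First combine the lower leg with the load: R2 ‖ R_L = 0.8855 Ω.
Now apply the divider: V_out = 8.06 × 0.04180 = 0.3369 V.
(Unloaded it would be 0.865 V; the load pulls it down.)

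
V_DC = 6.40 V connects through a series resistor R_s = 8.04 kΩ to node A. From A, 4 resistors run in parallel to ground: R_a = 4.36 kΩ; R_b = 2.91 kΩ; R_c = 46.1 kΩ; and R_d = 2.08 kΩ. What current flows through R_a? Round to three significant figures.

I ≈ 0.152 mA

Parallel bank: R_p = 1/(1/4.36 + 1/2.91 + 1/46.1 + 1/2.08) = 0.9298 kΩ.
V_A by voltage divider: V_A = 6.40 × 0.9298/(8.04 + 0.9298) = 0.6634 V.
Branch current I = V_A/R_a = 0.6634/4.36 = 0.1522 mA.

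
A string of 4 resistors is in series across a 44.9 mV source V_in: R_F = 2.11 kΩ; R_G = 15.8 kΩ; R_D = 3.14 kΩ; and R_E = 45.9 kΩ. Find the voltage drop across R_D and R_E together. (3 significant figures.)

Total series resistance ΣR = 2.11 + 15.8 + 3.14 + 45.9 = 66.95 kΩ.
R_{R_D..R_E} = 3.14 + 45.9 = 49.04 kΩ.
V = V_in · R/ΣR = 44.9 × 0.7325 = 32.89 mV.

V ≈ 32.9 mV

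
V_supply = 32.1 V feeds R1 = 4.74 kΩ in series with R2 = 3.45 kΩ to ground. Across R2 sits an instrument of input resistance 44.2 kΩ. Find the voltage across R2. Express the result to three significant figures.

The load sits in parallel with R2, giving an effective lower resistance R2' = R2·R_L/(R2+R_L) = 3.200 kΩ.
Then V_out = V_supply · R2'/(R1 + R2') = 32.1 × 3.200/7.940 = 12.94 V.

V_out ≈ 12.9 V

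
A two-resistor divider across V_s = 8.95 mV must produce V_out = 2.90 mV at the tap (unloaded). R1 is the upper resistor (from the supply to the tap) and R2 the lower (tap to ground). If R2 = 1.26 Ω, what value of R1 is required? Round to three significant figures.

V_out/V_s = R2/(R1+R2) = 0.3240.
Rearranging, R1 = R2·(1−k)/k = 1.26 × 2.086 = 2.629 Ω.

R1 ≈ 2.63 Ω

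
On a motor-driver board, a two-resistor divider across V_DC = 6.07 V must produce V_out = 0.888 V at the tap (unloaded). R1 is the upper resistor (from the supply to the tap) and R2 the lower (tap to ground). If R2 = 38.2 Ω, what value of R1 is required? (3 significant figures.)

R1 ≈ 223 Ω

V_out/V_DC = R2/(R1+R2) = 0.1463.
So R1 = R2 · (V_DC/V_out − 1) = 38.2 × (6.07/0.888 − 1) = 38.2 × 5.836 = 222.9 Ω.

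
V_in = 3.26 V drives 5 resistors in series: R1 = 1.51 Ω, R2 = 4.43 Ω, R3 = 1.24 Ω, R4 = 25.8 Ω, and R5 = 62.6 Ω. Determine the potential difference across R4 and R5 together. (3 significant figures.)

V ≈ 3.02 V

Series total: ΣR = 1.51 + 4.43 + 1.24 + 25.8 + 62.6 = 95.58 Ω.
R_{R4..R5} = 25.8 + 62.6 = 88.40 Ω.
Voltage divider: V = V_in · (88.40 / 95.58) = 3.26 × 0.9249 = 3.015 V.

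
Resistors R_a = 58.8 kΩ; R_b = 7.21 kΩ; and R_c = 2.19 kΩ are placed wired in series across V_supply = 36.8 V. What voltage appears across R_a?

V ≈ 31.7 V

Total series resistance ΣR = 58.8 + 7.21 + 2.19 = 68.20 kΩ.
V = V_supply · R/ΣR = 36.8 × 0.8622 = 31.73 V.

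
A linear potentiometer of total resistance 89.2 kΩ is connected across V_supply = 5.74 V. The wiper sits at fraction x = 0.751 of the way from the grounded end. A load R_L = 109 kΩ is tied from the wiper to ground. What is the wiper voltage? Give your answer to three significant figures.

V_out ≈ 3.74 V

Split the track: R_lower = x·R_p = 66.99 kΩ, R_upper = (1−x)·R_p = 22.21 kΩ.
R_L loads the lower segment: effective lower R = 41.49 kΩ.
Then V_out = V_supply · 41.49/(22.21 + 41.49) = 3.739 V.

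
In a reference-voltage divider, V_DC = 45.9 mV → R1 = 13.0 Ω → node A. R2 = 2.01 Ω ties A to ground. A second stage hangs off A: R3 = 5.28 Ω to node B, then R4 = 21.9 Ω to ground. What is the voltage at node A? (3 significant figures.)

Looking into the second stage from A: R3 + R4 = 27.18 Ω appears in parallel with R2.
Effective lower resistance at A: R2 ‖ 27.18 = 1.872 Ω.
So V_A = 45.9 × 0.1259 = 5.777 mV.

V_A ≈ 5.78 mV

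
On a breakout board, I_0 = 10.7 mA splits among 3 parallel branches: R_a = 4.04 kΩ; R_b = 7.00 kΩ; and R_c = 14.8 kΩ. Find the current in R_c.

Conductances: ΣG = 1/4.04 + 1/7.00 + 1/14.8 = 0.4579 (1/kΩ).
Current divider: I(R_c) = I_0 · G_k/ΣG = 10.7 × (0.06757/0.4579) = 10.7 × 0.1475 = 1.579 mA.

I ≈ 1.58 mA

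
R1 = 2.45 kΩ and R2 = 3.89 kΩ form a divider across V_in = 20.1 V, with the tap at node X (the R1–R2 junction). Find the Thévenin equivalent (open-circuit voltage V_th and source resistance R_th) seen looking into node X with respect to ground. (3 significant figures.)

V_th ≈ 12.3 V, R_th ≈ 1.50 kΩ

With X open, the divider is unloaded: V_th = 20.1 × 3.89/6.340 = 12.33 V.
With V_in suppressed (replaced by a short), R_th = R1 ‖ R2 = (2.450 × 3.89)/(2.450 + 3.89) = 1.503 kΩ.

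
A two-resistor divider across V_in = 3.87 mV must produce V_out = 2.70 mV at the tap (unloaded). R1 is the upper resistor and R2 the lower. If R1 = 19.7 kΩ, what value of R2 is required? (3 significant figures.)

V_out/V_in = R2/(R1+R2) = 0.6977.
So R2 = R1 · V_out/(V_in − V_out) = 19.7 × 2.70/(3.87 − 2.70) = 19.7 × 2.308 = 45.46 kΩ.

R2 ≈ 45.5 kΩ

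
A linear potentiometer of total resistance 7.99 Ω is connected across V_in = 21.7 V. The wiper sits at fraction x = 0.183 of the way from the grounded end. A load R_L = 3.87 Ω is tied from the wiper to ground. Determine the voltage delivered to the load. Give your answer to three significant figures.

V_out ≈ 3.03 V

Lower segment x·R_p = 1.462 Ω; upper segment (1−x)·R_p = 6.528 Ω.
R_L loads the lower segment: effective lower R = 1.061 Ω.
Loaded-divider output: V_out = 21.7 × 0.1398 = 3.034 V.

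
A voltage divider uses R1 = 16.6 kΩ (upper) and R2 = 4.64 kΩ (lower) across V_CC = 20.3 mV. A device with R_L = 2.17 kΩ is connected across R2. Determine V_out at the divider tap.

R2 ‖ R_L = (4.64 × 2.17)/(4.64 + 2.17) = 1.479 kΩ.
Then V_out = V_CC · R2'/(R1 + R2') = 20.3 × 1.479/18.08 = 1.660 mV.
(Unloaded it would be 4.43 mV; the load pulls it down.)

V_out ≈ 1.66 mV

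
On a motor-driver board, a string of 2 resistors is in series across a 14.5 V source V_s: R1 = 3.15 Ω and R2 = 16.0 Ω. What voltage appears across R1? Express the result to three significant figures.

Total series resistance ΣR = 3.15 + 16.0 = 19.15 Ω.
Voltage divider: V = V_s · (3.150 / 19.15) = 14.5 × 0.1645 = 2.385 V.

V ≈ 2.39 V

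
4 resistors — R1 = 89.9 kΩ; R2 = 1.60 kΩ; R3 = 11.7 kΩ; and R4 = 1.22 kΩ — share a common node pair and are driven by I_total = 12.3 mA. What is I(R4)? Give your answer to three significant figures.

Conductances: ΣG = 1/89.9 + 1/1.60 + 1/11.7 + 1/1.22 = 1.541 (1/kΩ).
Current divider: I(R4) = I_total · G_k/ΣG = 12.3 × (0.8197/1.541) = 12.3 × 0.5318 = 6.541 mA.

I ≈ 6.54 mA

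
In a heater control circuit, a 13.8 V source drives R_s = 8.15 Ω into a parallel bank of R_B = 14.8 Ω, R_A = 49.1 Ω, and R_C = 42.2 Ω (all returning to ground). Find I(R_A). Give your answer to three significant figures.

Combine the parallel branches: R_p = (1/14.8 + 1/49.1 + 1/42.2)⁻¹ = 8.958 Ω.
V_A by voltage divider: V_A = 13.8 × 8.958/(8.15 + 8.958) = 7.226 V.
I(R_A) = V_A / R_A = 7.226/49.1 = 0.1472 A.
(Equivalently: I_total = 0.8066 A, then current-divider fraction G_k/ΣG = 0.1824.)

I ≈ 0.147 A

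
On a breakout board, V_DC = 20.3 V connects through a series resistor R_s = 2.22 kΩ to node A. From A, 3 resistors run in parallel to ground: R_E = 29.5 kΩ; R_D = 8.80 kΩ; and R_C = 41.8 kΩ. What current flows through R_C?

Parallel bank: R_p = 1/(1/29.5 + 1/8.80 + 1/41.8) = 5.832 kΩ.
V_A = 20.3 × 5.832/8.052 = 14.70 V.
Branch current I = V_A/R_C = 14.70/41.8 = 0.3518 mA.

I ≈ 0.352 mA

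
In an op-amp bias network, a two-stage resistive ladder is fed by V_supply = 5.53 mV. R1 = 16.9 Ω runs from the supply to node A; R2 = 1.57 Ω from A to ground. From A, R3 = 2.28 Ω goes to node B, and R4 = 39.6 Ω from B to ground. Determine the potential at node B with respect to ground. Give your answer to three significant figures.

Looking into the second stage from A: R3 + R4 = 41.88 Ω appears in parallel with R2.
R2 ‖ (R3+R4) = 1.513 Ω.
So V_A = 5.53 × 0.08218 = 0.4545 mV.
Then the unloaded second divider: V_B = V_A × R4/(R3+R4) = 0.4545 × 0.9456 = 0.4297 mV.

V_B ≈ 0.430 mV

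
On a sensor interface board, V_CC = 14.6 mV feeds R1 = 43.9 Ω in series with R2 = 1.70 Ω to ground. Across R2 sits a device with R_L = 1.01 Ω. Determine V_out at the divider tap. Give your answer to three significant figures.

R2 ‖ R_L = (1.70 × 1.01)/(1.70 + 1.01) = 0.6336 Ω.
Voltage divider with the loaded lower leg: V_out = 14.6 × 0.6336/(43.9 + 0.6336) = 14.6 × 0.01423 = 0.2077 mV.
(Unloaded it would be 0.544 mV; the load pulls it down.)

V_out ≈ 0.208 mV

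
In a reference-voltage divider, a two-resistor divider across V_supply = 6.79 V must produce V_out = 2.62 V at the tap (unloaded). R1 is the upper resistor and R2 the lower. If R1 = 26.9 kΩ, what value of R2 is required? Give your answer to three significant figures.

The divider ratio is R2/(R1+R2) = 2.62/6.79 = 0.3859.
Rearranging, R2 = R1·k/(1−k) = 26.9 × 0.6283 = 16.90 kΩ.

R2 ≈ 16.9 kΩ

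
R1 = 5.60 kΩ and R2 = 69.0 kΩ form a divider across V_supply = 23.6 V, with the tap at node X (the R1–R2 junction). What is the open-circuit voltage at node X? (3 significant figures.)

With X open, the divider is unloaded: V_th = 23.6 × 69.0/74.60 = 21.83 V.

V_th ≈ 21.8 V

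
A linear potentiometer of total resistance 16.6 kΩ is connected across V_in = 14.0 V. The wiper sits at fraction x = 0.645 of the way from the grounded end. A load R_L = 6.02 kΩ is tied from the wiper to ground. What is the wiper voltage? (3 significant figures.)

Lower segment x·R_p = 10.71 kΩ; upper segment (1−x)·R_p = 5.893 kΩ.
(x·R_p) ‖ R_L = 3.853 kΩ.
V_out = 14.0 × 3.853/(5.893 + 3.853) = 5.535 V.

V_out ≈ 5.54 V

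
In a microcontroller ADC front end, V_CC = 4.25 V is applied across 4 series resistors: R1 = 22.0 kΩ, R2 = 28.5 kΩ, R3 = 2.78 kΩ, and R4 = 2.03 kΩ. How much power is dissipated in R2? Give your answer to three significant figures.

Series current I = V_CC/ΣR = 4.25/55.31 = 0.07684 mA.
V(R2) = I·R = 2.190 V; P = V·I = 2.190 × 0.07684 = 0.1683 mW.

P ≈ 0.168 mW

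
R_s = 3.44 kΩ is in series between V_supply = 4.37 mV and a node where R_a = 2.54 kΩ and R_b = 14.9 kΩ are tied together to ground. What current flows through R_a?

I ≈ 0.666 µA

Equivalent of the parallel group: R_p = 2.170 kΩ.
V_A = 4.37 × 2.170/5.610 = 1.690 mV.
Branch current I = V_A/R_a = 1.690/2.54 = 0.6655 µA.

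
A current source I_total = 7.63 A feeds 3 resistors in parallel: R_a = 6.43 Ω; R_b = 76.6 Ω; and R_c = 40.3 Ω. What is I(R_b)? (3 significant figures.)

I ≈ 0.515 A

Total conductance ΣG = 1/6.43 + 1/76.6 + 1/40.3 = 0.1934 (units of 1/Ω).
By the current-divider rule, I = I_total · G_k/ΣG = 7.63 × 0.06751 = 0.5151 A.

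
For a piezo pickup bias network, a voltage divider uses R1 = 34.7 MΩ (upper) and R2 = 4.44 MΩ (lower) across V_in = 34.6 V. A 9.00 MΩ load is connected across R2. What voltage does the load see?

V_out ≈ 2.73 V

The load sits in parallel with R2, giving an effective lower resistance R2' = R2·R_L/(R2+R_L) = 2.973 MΩ.
Then V_out = V_in · R2'/(R1 + R2') = 34.6 × 2.973/37.67 = 2.731 V.
(Unloaded it would be 3.92 V; the load pulls it down.)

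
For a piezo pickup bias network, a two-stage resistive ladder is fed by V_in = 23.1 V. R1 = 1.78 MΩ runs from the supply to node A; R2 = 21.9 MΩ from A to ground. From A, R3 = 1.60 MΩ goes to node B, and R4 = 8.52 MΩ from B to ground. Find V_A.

V_A ≈ 18.4 V

Looking into the second stage from A: R3 + R4 = 10.12 MΩ appears in parallel with R2.
Effective lower resistance at A: R2 ‖ 10.12 = 6.922 MΩ.
V_A = 23.1 × 6.922/(1.78 + 6.922) = 18.37 V.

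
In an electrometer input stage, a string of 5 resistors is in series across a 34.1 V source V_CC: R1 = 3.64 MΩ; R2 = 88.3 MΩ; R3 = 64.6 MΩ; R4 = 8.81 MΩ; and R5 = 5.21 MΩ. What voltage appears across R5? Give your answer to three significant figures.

V ≈ 1.04 V

ΣR = 3.64 + 88.3 + 64.6 + 8.81 + 5.21 = 170.6 MΩ.
By the voltage-divider rule, V = 34.1 × 5.210/170.6 = 1.042 V.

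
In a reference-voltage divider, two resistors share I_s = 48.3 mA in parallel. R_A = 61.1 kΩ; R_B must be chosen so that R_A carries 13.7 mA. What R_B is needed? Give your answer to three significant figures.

R_B ≈ 24.2 kΩ

The fraction through R_A equals R_B/(R_A+R_B).
13.7/48.3 = R_B/(R_A + R_B) → R_B = R_A · (0.2836)/(1 − 0.2836) = 61.1 × 0.3960 = 24.19 kΩ.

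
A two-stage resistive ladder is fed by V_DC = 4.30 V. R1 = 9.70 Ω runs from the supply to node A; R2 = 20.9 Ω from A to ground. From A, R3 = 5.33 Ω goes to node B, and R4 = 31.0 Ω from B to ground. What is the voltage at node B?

Node A sees R2 in parallel with the series input of stage 2, R3 + R4 = 36.33 Ω.
R2 ‖ (R3+R4) = 13.27 Ω.
V_A = 4.30 × 13.27/(9.70 + 13.27) = 2.484 V.
Then the unloaded second divider: V_B = V_A × R4/(R3+R4) = 2.484 × 0.8533 = 2.120 V.

V_B ≈ 2.12 V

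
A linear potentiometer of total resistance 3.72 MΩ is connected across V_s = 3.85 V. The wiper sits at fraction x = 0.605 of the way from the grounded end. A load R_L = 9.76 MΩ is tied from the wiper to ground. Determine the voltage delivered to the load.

V_out ≈ 2.13 V

The pot divides into 1.469 MΩ above the wiper and 2.251 MΩ below.
Lower segment in parallel with the load: 2.251 ‖ 9.76 = 1.829 MΩ.
Then V_out = V_s · 1.829/(1.469 + 1.829) = 2.135 V.
(Unloaded: V_out = x·V_s = 2.33 V.)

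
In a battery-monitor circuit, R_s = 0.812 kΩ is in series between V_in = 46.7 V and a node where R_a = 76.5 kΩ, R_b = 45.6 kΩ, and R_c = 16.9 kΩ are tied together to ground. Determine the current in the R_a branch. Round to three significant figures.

I ≈ 0.567 mA

Parallel bank: R_p = 1/(1/76.5 + 1/45.6 + 1/16.9) = 10.62 kΩ.
Node voltage V_A = V_in · R_p/(R_s + R_p) = 46.7 × 0.9290 = 43.38 V.
I(R_a) = V_A / R_a = 43.38/76.5 = 0.5671 mA.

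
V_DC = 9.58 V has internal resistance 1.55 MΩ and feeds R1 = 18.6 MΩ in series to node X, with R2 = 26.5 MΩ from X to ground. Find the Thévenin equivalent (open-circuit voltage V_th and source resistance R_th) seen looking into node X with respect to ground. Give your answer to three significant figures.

R1' = 1.55 + 18.6 = 20.15 MΩ (source resistance + R1).
V_th is the unloaded tap voltage: V_DC · R2/(R1'+R2) = 9.58 × 0.5681 = 5.442 V.
Looking into X with the source shorted: R_th = R1'·R2/(R1'+R2) = 20.15 × 26.5/46.65 = 11.45 MΩ.

V_th ≈ 5.44 V, R_th ≈ 11.4 MΩ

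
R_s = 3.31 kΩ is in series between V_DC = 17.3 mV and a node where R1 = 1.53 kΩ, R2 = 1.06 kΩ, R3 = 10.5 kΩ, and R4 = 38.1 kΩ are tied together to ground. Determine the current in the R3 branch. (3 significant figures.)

Parallel bank: R_p = 1/(1/1.53 + 1/1.06 + 1/10.5 + 1/38.1) = 0.5819 kΩ.
V_A by voltage divider: V_A = 17.3 × 0.5819/(3.31 + 0.5819) = 2.587 mV.
I(R3) = V_A / R3 = 2.587/10.5 = 0.2463 µA.

I ≈ 0.246 µA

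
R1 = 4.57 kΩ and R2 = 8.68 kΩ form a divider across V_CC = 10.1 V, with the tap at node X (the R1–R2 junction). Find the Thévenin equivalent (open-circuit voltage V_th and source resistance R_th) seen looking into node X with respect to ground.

V_th ≈ 6.62 V, R_th ≈ 2.99 kΩ

V_th is the unloaded tap voltage: V_CC · R2/(R1+R2) = 10.1 × 0.6551 = 6.616 V.
Zeroing V_CC shorts the top of R1 to ground, so R_th = R1 ‖ R2 = 2.994 kΩ.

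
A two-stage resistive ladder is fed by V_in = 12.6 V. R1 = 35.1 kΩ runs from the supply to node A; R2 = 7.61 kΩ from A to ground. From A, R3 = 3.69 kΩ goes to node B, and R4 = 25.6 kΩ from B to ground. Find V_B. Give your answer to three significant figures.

V_B ≈ 1.62 V

Node A sees R2 in parallel with the series input of stage 2, R3 + R4 = 29.29 kΩ.
R2 ‖ (R3+R4) = 6.041 kΩ.
So V_A = 12.6 × 0.1468 = 1.850 V.
Then the unloaded second divider: V_B = V_A × R4/(R3+R4) = 1.850 × 0.8740 = 1.617 V.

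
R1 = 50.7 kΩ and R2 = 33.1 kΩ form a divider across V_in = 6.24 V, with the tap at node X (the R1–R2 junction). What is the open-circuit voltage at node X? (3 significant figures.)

V_th ≈ 2.46 V

With X open, the divider is unloaded: V_th = 6.24 × 33.1/83.80 = 2.465 V.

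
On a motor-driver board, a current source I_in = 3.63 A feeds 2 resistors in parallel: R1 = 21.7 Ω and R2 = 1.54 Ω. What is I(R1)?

Two-branch current divider: I_k = I_in · R_other/(R_1 + R_2).
I(R1) = 3.63 × 1.54/(21.7 + 1.54) = 3.63 × 0.06627 = 0.2405 A.

I ≈ 0.241 A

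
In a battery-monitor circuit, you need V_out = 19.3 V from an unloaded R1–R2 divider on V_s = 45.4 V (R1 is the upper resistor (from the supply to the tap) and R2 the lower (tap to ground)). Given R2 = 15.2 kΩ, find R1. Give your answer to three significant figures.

R1 ≈ 20.6 kΩ

V_out/V_s = R2/(R1+R2) = 0.4251.
R1 = R2·(1/k − 1) = 15.2 × 1.352 = 20.56 kΩ.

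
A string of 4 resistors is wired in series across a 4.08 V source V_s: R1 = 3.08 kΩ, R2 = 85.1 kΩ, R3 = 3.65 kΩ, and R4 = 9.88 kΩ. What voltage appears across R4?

V ≈ 0.396 V

Total series resistance ΣR = 3.08 + 85.1 + 3.65 + 9.88 = 101.7 kΩ.
V = V_s · R/ΣR = 4.08 × 0.09714 = 0.3963 V.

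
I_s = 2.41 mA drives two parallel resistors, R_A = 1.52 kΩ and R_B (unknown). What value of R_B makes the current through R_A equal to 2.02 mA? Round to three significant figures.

R_B ≈ 7.87 kΩ

In a two-way split, I_A/I_s = R_B/(R_A + R_B).
2.02/2.41 = R_B/(R_A + R_B) → R_B = R_A · (0.8382)/(1 − 0.8382) = 1.52 × 5.179 = 7.873 kΩ.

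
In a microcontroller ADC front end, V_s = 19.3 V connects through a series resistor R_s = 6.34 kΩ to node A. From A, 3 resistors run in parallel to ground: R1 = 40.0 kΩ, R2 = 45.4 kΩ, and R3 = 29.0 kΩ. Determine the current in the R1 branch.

Equivalent of the parallel group: R_p = 12.27 kΩ.
V_A by voltage divider: V_A = 19.3 × 12.27/(6.34 + 12.27) = 12.72 V.
Branch current I = V_A/R1 = 12.72/40.0 = 0.3181 mA.

I ≈ 0.318 mA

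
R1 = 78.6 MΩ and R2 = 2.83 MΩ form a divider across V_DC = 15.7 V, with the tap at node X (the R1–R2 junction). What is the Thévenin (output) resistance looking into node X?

R_th ≈ 2.73 MΩ

Looking into X with the source shorted: R_th = R1·R2/(R1+R2) = 78.60 × 2.83/81.43 = 2.732 MΩ.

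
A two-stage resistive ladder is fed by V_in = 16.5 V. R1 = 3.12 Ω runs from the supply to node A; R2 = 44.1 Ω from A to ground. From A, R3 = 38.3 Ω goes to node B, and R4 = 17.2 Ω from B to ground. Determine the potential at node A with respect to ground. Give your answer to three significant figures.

V_A ≈ 14.6 V

Node A sees R2 in parallel with the series input of stage 2, R3 + R4 = 55.50 Ω.
Effective lower resistance at A: R2 ‖ 55.50 = 24.57 Ω.
First divider: V_A = V_in · 24.57/(3.12 + 24.57) = 14.64 V.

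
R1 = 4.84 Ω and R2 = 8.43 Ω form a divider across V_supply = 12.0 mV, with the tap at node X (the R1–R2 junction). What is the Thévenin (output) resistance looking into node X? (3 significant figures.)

R_th ≈ 3.07 Ω

Zeroing V_supply shorts the top of R1 to ground, so R_th = R1 ‖ R2 = 3.075 Ω.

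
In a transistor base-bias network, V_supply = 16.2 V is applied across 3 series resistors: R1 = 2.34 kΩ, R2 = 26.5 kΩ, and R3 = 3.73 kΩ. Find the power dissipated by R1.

P ≈ 0.579 mW

The common current is I = 16.2/32.57 = 0.4974 mA.
P(R1) = I²·R1 = (0.4974)² × 2.34 = 0.5789 mW.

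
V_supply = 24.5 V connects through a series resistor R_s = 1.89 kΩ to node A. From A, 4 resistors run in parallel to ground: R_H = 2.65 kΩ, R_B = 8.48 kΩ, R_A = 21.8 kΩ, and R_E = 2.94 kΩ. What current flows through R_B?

I ≈ 1.08 mA

Combine the parallel branches: R_p = (1/2.65 + 1/8.48 + 1/21.8 + 1/2.94)⁻¹ = 1.135 kΩ.
Node voltage V_A = V_supply · R_p/(R_s + R_p) = 24.5 × 0.3751 = 9.191 V.
Branch current I = V_A/R_B = 9.191/8.48 = 1.084 mA.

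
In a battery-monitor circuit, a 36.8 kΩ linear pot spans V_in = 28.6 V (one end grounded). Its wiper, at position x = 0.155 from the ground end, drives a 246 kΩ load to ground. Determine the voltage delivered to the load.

V_out ≈ 4.35 V

Lower segment x·R_p = 5.704 kΩ; upper segment (1−x)·R_p = 31.10 kΩ.
Lower segment in parallel with the load: 5.704 ‖ 246 = 5.575 kΩ.
Loaded-divider output: V_out = 28.6 × 0.1520 = 4.348 V.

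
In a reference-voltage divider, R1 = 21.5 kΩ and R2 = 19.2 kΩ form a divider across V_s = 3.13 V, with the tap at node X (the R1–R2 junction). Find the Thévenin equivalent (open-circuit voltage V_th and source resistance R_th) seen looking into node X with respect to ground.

V_th ≈ 1.48 V, R_th ≈ 10.1 kΩ

With X open, the divider is unloaded: V_th = 3.13 × 19.2/40.70 = 1.477 V.
Zeroing V_s shorts the top of R1 to ground, so R_th = R1 ‖ R2 = 10.14 kΩ.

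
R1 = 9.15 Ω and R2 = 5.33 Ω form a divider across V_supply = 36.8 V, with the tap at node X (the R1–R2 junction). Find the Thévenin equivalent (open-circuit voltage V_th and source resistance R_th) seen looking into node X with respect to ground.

V_th is the unloaded tap voltage: V_supply · R2/(R1+R2) = 36.8 × 0.3681 = 13.55 V.
Zeroing V_supply shorts the top of R1 to ground, so R_th = R1 ‖ R2 = 3.368 Ω.

V_th ≈ 13.5 V, R_th ≈ 3.37 Ω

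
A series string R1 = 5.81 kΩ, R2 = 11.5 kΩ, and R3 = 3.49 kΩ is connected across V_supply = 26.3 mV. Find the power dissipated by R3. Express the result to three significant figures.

P ≈ 5.58 nW

Series current I = V_supply/ΣR = 26.3/20.80 = 1.264 µA.
V(R3) = I·R = 4.413 mV; P = V·I = 4.413 × 1.264 = 5.580 nW.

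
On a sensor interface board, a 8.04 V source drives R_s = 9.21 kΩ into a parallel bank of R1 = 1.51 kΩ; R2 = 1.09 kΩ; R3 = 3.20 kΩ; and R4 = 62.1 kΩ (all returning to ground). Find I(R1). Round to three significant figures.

Equivalent of the parallel group: R_p = 0.5240 kΩ.
Node voltage V_A = V_in · R_p/(R_s + R_p) = 8.04 × 0.05383 = 0.4328 V.
Branch current I = V_A/R1 = 0.4328/1.51 = 0.2866 mA.

I ≈ 0.287 mA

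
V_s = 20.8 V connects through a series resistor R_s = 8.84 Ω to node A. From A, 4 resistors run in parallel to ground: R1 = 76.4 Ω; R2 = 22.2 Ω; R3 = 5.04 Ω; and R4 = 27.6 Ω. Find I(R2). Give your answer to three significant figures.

I ≈ 0.261 A

Combine the parallel branches: R_p = (1/76.4 + 1/22.2 + 1/5.04 + 1/27.6)⁻¹ = 3.416 Ω.
V_A = 20.8 × 3.416/12.26 = 5.797 V.
Branch current I = V_A/R2 = 5.797/22.2 = 0.2611 A.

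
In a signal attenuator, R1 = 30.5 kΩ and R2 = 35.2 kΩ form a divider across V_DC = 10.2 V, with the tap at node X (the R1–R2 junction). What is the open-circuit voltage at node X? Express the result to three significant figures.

V_th ≈ 5.46 V

With X open, the divider is unloaded: V_th = 10.2 × 35.2/65.70 = 5.465 V.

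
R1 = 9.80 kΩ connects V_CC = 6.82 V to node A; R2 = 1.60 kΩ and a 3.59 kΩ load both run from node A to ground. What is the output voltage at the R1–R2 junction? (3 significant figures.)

V_out ≈ 0.692 V

First combine the lower leg with the load: R2 ‖ R_L = 1.107 kΩ.
Now apply the divider: V_out = 6.82 × 0.1015 = 0.6920 V.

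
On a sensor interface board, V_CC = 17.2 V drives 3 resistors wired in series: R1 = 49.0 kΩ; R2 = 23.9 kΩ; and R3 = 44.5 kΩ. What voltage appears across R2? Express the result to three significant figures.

ΣR = 49.0 + 23.9 + 44.5 = 117.4 kΩ.
Voltage divider: V = V_CC · (23.90 / 117.4) = 17.2 × 0.2036 = 3.502 V.

V ≈ 3.50 V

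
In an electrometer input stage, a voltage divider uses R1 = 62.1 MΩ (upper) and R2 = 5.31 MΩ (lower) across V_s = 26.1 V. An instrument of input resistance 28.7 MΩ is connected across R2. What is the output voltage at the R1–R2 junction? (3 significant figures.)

V_out ≈ 1.76 V

R2 ‖ R_L = (5.31 × 28.7)/(5.31 + 28.7) = 4.481 MΩ.
Now apply the divider: V_out = 26.1 × 0.06730 = 1.757 V.
(Unloaded it would be 2.06 V; the load pulls it down.)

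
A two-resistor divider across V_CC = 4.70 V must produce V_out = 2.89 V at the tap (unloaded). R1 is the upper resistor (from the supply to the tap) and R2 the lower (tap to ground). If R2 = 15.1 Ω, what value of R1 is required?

V_out/V_CC = R2/(R1+R2) = 0.6149.
Rearranging, R1 = R2·(1−k)/k = 15.1 × 0.6263 = 9.457 Ω.

R1 ≈ 9.46 Ω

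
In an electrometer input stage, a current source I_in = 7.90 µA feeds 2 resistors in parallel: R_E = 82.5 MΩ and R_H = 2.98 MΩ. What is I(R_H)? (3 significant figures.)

I ≈ 7.62 µA

For two parallel branches, I_k = I_in · (other R)/(sum of R).
So I = 7.90 × 82.5/85.48 = 7.625 µA.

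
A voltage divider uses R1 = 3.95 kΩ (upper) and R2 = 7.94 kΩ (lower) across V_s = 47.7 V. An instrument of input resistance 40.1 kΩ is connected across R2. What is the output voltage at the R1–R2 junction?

V_out ≈ 29.9 V

The load sits in parallel with R2, giving an effective lower resistance R2' = R2·R_L/(R2+R_L) = 6.628 kΩ.
Now apply the divider: V_out = 47.7 × 0.6266 = 29.89 V.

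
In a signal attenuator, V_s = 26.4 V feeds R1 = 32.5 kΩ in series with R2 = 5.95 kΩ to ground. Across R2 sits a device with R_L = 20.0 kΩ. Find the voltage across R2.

V_out ≈ 3.26 V

The load sits in parallel with R2, giving an effective lower resistance R2' = R2·R_L/(R2+R_L) = 4.586 kΩ.
Now apply the divider: V_out = 26.4 × 0.1237 = 3.264 V.
(Unloaded it would be 4.09 V; the load pulls it down.)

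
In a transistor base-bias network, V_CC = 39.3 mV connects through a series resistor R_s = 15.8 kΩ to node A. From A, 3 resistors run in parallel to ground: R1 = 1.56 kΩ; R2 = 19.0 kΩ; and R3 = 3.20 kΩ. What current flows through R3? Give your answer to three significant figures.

I ≈ 0.727 µA

Equivalent of the parallel group: R_p = 0.9939 kΩ.
Node voltage V_A = V_CC · R_p/(R_s + R_p) = 39.3 × 0.05918 = 2.326 mV.
Branch current I = V_A/R3 = 2.326/3.20 = 0.7268 µA.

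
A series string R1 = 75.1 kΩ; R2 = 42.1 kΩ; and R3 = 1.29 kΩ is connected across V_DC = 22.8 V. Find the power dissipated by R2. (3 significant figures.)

P ≈ 1.56 mW

Series current I = V_DC/ΣR = 22.8/118.5 = 0.1924 mA.
V(R2) = I·R = 8.101 V; P = V·I = 8.101 × 0.1924 = 1.559 mW.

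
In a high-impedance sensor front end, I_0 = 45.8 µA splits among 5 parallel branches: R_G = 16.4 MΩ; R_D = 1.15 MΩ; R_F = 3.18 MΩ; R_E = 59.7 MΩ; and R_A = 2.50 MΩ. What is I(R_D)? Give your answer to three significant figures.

I ≈ 24.0 µA

ΣG = 1/16.4 + 1/1.15 + 1/3.18 + 1/59.7 + 1/2.50 = 1.662.
By the current-divider rule, I = I_0 · G_k/ΣG = 45.8 × 0.5233 = 23.97 µA.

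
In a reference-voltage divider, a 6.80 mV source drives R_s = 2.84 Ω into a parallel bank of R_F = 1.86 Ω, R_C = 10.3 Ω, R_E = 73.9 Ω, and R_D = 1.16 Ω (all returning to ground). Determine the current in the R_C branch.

I ≈ 0.125 mA

Combine the parallel branches: R_p = (1/1.86 + 1/10.3 + 1/73.9 + 1/1.16)⁻¹ = 0.6621 Ω.
V_A = 6.80 × 0.6621/3.502 = 1.286 mV.
I(R_C) = V_A / R_C = 1.286/10.3 = 0.1248 mA.
(Check via current divider: I_total = 1.942 mA; share G_k/ΣG = 0.06428 → same result.)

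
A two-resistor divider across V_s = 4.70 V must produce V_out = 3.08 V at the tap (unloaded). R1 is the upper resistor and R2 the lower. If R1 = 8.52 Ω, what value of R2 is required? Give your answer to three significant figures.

V_out/V_s = R2/(R1+R2) = 0.6553.
So R2 = R1 · V_out/(V_s − V_out) = 8.52 × 3.08/(4.70 − 3.08) = 8.52 × 1.901 = 16.20 Ω.

R2 ≈ 16.2 Ω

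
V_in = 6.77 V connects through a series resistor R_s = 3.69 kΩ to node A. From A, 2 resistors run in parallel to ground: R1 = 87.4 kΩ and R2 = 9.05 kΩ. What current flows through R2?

I ≈ 0.516 mA

Combine the parallel branches: R_p = (1/87.4 + 1/9.05)⁻¹ = 8.201 kΩ.
Node voltage V_A = V_in · R_p/(R_s + R_p) = 6.77 × 0.6897 = 4.669 V.
I(R2) = V_A / R2 = 4.669/9.05 = 0.5159 mA.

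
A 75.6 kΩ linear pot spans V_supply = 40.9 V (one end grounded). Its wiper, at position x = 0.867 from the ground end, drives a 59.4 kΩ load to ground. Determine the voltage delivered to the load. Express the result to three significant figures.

Lower segment x·R_p = 65.55 kΩ; upper segment (1−x)·R_p = 10.05 kΩ.
(x·R_p) ‖ R_L = 31.16 kΩ.
Loaded-divider output: V_out = 40.9 × 0.7560 = 30.92 V.

V_out ≈ 30.9 V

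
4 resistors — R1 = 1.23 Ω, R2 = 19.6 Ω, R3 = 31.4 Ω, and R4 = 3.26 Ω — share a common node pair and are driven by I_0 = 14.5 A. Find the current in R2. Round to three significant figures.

I ≈ 0.615 A

ΣG = 1/1.23 + 1/19.6 + 1/31.4 + 1/3.26 = 1.203.
Current divider: I(R2) = I_0 · G_k/ΣG = 14.5 × (0.05102/1.203) = 14.5 × 0.04242 = 0.6152 A.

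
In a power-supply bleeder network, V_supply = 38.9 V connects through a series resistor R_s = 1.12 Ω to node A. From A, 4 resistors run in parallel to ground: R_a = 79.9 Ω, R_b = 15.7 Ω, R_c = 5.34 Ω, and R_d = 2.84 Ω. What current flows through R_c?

I ≈ 4.31 A

Combine the parallel branches: R_p = (1/79.9 + 1/15.7 + 1/5.34 + 1/2.84)⁻¹ = 1.624 Ω.
Node voltage V_A = V_supply · R_p/(R_s + R_p) = 38.9 × 0.5919 = 23.03 V.
Branch current I = V_A/R_c = 23.03/5.34 = 4.312 A.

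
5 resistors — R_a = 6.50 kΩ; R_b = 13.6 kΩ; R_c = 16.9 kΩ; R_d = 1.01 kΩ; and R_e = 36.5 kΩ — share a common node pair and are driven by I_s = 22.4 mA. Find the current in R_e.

I ≈ 0.471 mA

Conductances: ΣG = 1/6.50 + 1/13.6 + 1/16.9 + 1/1.01 + 1/36.5 = 1.304 (1/kΩ).
R_e takes the fraction G_k/ΣG = 0.02740/1.304 = 0.02101, so I = 22.4 × 0.02101 = 0.4706 mA.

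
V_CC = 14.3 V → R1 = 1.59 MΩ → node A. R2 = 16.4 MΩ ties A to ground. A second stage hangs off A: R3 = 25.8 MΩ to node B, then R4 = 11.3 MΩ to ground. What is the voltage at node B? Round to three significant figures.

Looking into the second stage from A: R3 + R4 = 37.10 MΩ appears in parallel with R2.
Effective lower resistance at A: R2 ‖ 37.10 = 11.37 MΩ.
First divider: V_A = V_CC · 11.37/(1.59 + 11.37) = 12.55 V.
Then the unloaded second divider: V_B = V_A × R4/(R3+R4) = 12.55 × 0.3046 = 3.821 V.

V_B ≈ 3.82 V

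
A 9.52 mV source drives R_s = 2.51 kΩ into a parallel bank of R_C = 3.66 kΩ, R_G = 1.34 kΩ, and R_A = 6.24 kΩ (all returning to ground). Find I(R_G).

Combine the parallel branches: R_p = (1/3.66 + 1/1.34 + 1/6.24)⁻¹ = 0.8476 kΩ.
V_A = 9.52 × 0.8476/3.358 = 2.403 mV.
I(R_G) = V_A / R_G = 2.403/1.34 = 1.794 µA.
(Equivalently: I_total = 2.835 µA, then current-divider fraction G_k/ΣG = 0.6326.)

I ≈ 1.79 µA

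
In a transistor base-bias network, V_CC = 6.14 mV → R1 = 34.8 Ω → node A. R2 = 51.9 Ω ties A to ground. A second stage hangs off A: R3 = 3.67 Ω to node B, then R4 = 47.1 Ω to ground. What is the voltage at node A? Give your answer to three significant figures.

V_A ≈ 2.61 mV

The second stage (R3 + R4 = 50.77 Ω) loads node A in parallel with R2.
R2 ‖ (R3+R4) = 25.66 Ω.
First divider: V_A = V_CC · 25.66/(34.8 + 25.66) = 2.606 mV.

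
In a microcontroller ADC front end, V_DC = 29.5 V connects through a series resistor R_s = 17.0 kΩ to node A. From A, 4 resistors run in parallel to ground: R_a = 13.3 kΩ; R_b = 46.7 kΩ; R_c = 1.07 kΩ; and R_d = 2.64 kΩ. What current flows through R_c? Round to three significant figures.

I ≈ 1.10 mA

Parallel bank: R_p = 1/(1/13.3 + 1/46.7 + 1/1.07 + 1/2.64) = 0.7092 kΩ.
V_A by voltage divider: V_A = 29.5 × 0.7092/(17.0 + 0.7092) = 1.181 V.
I(R_c) = V_A / R_c = 1.181/1.07 = 1.104 mA.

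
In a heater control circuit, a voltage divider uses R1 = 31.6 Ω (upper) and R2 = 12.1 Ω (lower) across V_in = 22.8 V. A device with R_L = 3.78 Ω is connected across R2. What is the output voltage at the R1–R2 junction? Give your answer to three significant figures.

V_out ≈ 1.90 V

The load sits in parallel with R2, giving an effective lower resistance R2' = R2·R_L/(R2+R_L) = 2.880 Ω.
Voltage divider with the loaded lower leg: V_out = 22.8 × 2.880/(31.6 + 2.880) = 22.8 × 0.08353 = 1.905 V.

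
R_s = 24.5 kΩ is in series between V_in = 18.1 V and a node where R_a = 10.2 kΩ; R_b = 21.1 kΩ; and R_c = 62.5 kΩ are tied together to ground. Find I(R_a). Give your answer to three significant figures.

Parallel bank: R_p = 1/(1/10.2 + 1/21.1 + 1/62.5) = 6.195 kΩ.
V_A = 18.1 × 6.195/30.69 = 3.653 V.
Branch current I = V_A/R_a = 3.653/10.2 = 0.3581 mA.

I ≈ 0.358 mA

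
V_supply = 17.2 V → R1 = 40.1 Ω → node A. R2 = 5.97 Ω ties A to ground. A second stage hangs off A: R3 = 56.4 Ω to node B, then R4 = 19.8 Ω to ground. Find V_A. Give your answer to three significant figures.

V_A ≈ 2.09 V

Node A sees R2 in parallel with the series input of stage 2, R3 + R4 = 76.20 Ω.
Effective lower resistance at A: R2 ‖ 76.20 = 5.536 Ω.
So V_A = 17.2 × 0.1213 = 2.087 V.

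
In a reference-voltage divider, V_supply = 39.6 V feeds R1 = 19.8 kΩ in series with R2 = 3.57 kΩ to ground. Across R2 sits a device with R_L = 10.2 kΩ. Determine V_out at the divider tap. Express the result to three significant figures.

R2 ‖ R_L = (3.57 × 10.2)/(3.57 + 10.2) = 2.644 kΩ.
Then V_out = V_supply · R2'/(R1 + R2') = 39.6 × 2.644/22.44 = 4.666 V.
(Unloaded it would be 6.05 V; the load pulls it down.)

V_out ≈ 4.67 V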